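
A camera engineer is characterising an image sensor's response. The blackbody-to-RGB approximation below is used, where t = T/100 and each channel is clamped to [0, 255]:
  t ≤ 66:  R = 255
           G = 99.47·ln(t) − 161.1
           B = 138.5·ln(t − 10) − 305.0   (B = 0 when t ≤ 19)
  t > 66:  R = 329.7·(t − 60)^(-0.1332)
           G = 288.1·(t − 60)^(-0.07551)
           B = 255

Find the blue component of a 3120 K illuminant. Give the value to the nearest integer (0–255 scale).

118

t = 3120/100 = 31.2; the t ≤ 66 branch applies.
B = 138.5·ln(31.2 − 10) − 305.0 = 138.5·ln 21.2 − 305.0 = 138.5·3.0540 − 305.0 = 117.979.
Rounded: 118.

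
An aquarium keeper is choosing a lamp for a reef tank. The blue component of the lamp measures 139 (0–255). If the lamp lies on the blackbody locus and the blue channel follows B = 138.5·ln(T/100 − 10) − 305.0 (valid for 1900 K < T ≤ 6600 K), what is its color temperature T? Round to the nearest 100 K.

ln(t − 10) = (139 + 305.0) / 138.5 = 3.2058.
t − 10 = e^3.2058 = 24.675, so t = 34.675.
T = 100·t = 3467 K → 3500 K to the nearest 100 K.

3500 K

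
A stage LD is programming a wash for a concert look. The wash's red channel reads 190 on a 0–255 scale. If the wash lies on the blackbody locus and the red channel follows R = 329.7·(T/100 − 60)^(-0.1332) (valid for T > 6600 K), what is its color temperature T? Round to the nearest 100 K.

(t − 60)^(-0.1332) = 190/329.7 = 0.57628.
t − 60 = 0.57628^(1/-0.1332) = 0.57628^(-7.508) = 62.667, so t = 122.667.
T = 100·t = 12267 K → 12300 K to the nearest 100 K.

12300 K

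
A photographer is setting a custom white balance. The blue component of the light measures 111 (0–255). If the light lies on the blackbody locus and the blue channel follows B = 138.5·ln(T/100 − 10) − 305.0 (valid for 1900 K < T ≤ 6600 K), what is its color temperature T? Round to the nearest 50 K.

3000 K

ln(t − 10) = (111 + 305.0) / 138.5 = 3.0036.
t − 10 = e^3.0036 = 20.158, so t = 30.158.
T = 100·t = 3016 K → 3000 K to the nearest 50 K.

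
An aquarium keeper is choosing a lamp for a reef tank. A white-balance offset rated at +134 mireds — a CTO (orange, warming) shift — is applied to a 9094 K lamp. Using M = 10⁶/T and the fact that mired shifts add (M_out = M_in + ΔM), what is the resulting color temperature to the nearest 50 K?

M_in = 10⁶/9094 = 109.96 mireds.
M_out = 109.96 + (+134) = 243.96 mireds.
T_out = 10⁶/243.96 = 4099.0 K → 4100 K.

4100 K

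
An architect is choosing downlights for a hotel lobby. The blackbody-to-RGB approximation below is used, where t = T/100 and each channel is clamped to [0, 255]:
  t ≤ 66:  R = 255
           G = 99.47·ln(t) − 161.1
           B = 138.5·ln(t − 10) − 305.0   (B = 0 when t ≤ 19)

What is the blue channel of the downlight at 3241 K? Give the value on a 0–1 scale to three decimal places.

t = 3241/100 = 32.41; the t ≤ 66 branch applies.
B = 138.5·ln(32.41 − 10) − 305.0 = 138.5·ln 22.41 − 305.0 = 138.5·3.1095 − 305.0 = 125.667.
On a 0–1 scale: 125.667/255 = 0.4928 → 0.493.

0.493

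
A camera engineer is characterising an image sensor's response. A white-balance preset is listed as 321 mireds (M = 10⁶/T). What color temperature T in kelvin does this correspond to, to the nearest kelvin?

3115 K

T = 10⁶ / 321 = 3115.26 K → 3115 K.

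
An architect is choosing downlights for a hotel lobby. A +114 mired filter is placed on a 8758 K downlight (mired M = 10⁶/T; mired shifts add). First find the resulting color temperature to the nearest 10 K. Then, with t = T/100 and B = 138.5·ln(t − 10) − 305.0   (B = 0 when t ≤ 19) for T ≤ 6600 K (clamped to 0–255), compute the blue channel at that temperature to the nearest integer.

M_in = 10⁶/8758 = 114.18; M_out = 114.18 + (+114) = 228.18.
T_out = 10⁶/228.18 = 4382.5 K → 4380 K; t = 43.8.
B = 138.5·ln(43.8 − 10) − 305.0 = 138.5·ln 33.8 − 305.0 = 138.5·3.5205 − 305.0 = 182.584.
Rounded: 183.

183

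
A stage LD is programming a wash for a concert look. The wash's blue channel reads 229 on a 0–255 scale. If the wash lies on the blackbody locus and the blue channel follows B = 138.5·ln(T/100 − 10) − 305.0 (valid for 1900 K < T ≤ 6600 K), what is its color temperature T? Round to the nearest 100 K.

5700 K

ln(t − 10) = (229 + 305.0) / 138.5 = 3.8556.
t − 10 = e^3.8556 = 47.257, so t = 57.257.
T = 100·t = 5726 K → 5700 K to the nearest 100 K.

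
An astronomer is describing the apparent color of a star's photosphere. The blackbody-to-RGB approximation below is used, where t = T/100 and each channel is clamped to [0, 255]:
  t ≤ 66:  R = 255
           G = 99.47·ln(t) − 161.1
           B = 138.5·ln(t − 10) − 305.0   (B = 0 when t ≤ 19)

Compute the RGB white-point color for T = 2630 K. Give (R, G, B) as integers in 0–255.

(255, 164, 82)

t = 2630/100 = 26.3; the t ≤ 66 branch applies.
R = 255 by definition for t ≤ 66.
G = 99.47·ln 26.3 − 161.1 = 99.47·3.2696 − 161.1 = 164.124.
B = 138.5·ln(26.3 − 10) − 305.0 = 138.5·ln 16.3 − 305.0 = 138.5·2.7912 − 305.0 = 81.576.
Rounded: (255, 164, 82).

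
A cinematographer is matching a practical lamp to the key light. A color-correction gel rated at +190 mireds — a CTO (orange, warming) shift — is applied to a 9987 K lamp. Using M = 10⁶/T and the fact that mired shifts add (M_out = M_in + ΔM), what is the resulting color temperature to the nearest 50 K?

M_in = 10⁶/9987 = 100.13 mireds.
M_out = 100.13 + (+190) = 290.13 mireds.
T_out = 10⁶/290.13 = 3446.7 K → 3450 K.

3450 K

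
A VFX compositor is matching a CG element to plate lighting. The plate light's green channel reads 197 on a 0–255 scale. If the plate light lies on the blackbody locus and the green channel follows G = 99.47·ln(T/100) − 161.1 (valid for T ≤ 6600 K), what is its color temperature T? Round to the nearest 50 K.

3650 K

ln t = (197 + 161.1) / 99.47 = 3.6001.
t = e^3.6001 = 36.601.
T = 100·t = 3660 K → 3650 K to the nearest 50 K.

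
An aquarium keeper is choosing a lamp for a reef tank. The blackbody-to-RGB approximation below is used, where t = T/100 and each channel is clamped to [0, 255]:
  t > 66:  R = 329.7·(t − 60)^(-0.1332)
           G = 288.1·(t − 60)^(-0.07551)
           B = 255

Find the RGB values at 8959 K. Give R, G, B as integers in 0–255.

t = 8959/100 = 89.59; the t > 66 branch applies.
R = 329.7·(89.59 − 60)^(-0.1332) = 329.7·29.59^(-0.1332) = 329.7·0.63686 = 209.973.
G = 288.1·(89.59 − 60)^(-0.07551) = 288.1·29.59^(-0.07551) = 288.1·0.77431 = 223.078.
B = 255 by definition for t > 66.
Rounded: (210, 223, 255).

R=210, G=223, B=255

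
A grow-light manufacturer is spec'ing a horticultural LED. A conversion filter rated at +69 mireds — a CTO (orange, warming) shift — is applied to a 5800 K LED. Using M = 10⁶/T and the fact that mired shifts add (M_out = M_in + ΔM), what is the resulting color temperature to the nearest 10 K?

M_in = 10⁶/5800 = 172.41 mireds.
M_out = 172.41 + (+69) = 241.41 mireds.
T_out = 10⁶/241.41 = 4142.3 K → 4140 K.

4140 K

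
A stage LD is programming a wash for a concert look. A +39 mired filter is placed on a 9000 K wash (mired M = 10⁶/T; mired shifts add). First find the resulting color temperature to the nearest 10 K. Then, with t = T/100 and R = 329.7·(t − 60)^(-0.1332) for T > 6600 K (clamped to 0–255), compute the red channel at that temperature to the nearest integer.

255

M_in = 10⁶/9000 = 111.11; M_out = 111.11 + (+39) = 150.11.
T_out = 10⁶/150.11 = 6661.7 K → 6660 K; t = 66.6.
R = 329.7·(66.6 − 60)^(-0.1332) = 329.7·6.6^(-0.1332) = 329.7·0.77774 = 256.422 → clamped to 255.
Rounded: 255.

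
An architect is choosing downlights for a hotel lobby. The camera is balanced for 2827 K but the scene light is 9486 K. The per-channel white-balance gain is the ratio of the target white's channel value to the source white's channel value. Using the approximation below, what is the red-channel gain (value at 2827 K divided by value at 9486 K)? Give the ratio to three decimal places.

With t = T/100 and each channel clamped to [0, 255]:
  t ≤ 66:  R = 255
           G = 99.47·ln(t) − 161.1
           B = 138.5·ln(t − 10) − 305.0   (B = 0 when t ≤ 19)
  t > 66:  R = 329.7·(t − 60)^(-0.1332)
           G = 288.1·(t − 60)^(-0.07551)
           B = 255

1.241

At 9486 K (t = 94.86):
  R = 329.7·(94.86 − 60)^(-0.1332) = 329.7·34.86^(-0.1332) = 329.7·0.62311 = 205.438.
At 2827 K (t = 28.27):
  R = 255 by definition for t ≤ 66.
Gain = 255.000 / 205.438 = 1.2412 → 1.241.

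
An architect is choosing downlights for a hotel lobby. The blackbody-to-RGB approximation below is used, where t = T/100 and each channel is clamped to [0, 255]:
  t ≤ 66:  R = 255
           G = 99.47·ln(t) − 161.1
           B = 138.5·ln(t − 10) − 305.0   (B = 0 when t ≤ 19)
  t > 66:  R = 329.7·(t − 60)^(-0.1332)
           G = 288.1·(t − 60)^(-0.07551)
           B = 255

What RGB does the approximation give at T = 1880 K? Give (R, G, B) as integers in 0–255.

(255, 131, 0)

t = 1880/100 = 18.8; the t ≤ 66 branch applies.
R = 255 by definition for t ≤ 66.
G = 99.47·ln 18.8 − 161.1 = 99.47·2.9339 − 161.1 = 130.731.
t = 18.8 ≤ 19, so B = 0.
Rounded: (255, 131, 0).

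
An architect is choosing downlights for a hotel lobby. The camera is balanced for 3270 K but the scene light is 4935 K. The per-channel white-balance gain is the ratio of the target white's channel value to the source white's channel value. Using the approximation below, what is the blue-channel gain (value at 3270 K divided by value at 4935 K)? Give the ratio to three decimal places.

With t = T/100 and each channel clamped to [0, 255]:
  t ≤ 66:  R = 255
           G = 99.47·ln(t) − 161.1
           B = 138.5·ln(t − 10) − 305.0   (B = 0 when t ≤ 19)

0.626

At 4935 K (t = 49.35):
  B = 138.5·ln(49.35 − 10) − 305.0 = 138.5·ln 39.35 − 305.0 = 138.5·3.6725 − 305.0 = 203.641.
At 3270 K (t = 32.7):
  B = 138.5·ln(32.7 − 10) − 305.0 = 138.5·ln 22.7 − 305.0 = 138.5·3.1224 − 305.0 = 127.448.
Gain = 127.448 / 203.641 = 0.6258 → 0.626.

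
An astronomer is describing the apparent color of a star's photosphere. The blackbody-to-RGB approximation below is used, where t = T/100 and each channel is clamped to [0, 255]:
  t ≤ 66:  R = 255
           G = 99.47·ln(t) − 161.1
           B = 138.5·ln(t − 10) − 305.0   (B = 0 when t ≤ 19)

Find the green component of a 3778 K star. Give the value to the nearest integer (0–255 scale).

200

t = 3778/100 = 37.78; the t ≤ 66 branch applies.
G = 99.47·ln 37.78 − 161.1 = 99.47·3.6318 − 161.1 = 200.153.
Rounded: 200.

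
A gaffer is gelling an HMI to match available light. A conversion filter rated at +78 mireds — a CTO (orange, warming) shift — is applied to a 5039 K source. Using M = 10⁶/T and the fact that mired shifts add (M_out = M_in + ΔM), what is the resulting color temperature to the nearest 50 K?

M_in = 10⁶/5039 = 198.45 mireds.
M_out = 198.45 + (+78) = 276.45 mireds.
T_out = 10⁶/276.45 = 3617.3 K → 3600 K.

3600 K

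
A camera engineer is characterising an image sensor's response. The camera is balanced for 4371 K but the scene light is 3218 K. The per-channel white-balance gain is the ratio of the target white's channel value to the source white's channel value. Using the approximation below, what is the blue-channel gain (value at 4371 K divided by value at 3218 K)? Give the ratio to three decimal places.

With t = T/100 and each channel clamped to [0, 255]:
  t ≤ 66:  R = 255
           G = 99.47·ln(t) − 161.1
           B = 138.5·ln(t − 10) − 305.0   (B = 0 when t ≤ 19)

1.467

At 3218 K (t = 32.18):
  B = 138.5·ln(32.18 − 10) − 305.0 = 138.5·ln 22.18 − 305.0 = 138.5·3.0992 − 305.0 = 124.238.
At 4371 K (t = 43.71):
  B = 138.5·ln(43.71 − 10) − 305.0 = 138.5·ln 33.71 − 305.0 = 138.5·3.5178 − 305.0 = 182.215.
Gain = 182.215 / 124.238 = 1.4667 → 1.467.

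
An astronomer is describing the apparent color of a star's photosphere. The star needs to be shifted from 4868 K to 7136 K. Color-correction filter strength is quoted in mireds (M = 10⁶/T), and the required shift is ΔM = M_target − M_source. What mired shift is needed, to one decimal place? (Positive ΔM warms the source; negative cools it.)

M_source = 10⁶/4868 = 205.423; M_target = 10⁶/7136 = 140.135.
ΔM = 140.135 − 205.423 = -65.289 → -65.3 mireds, a cooling shift.

-65.3 mireds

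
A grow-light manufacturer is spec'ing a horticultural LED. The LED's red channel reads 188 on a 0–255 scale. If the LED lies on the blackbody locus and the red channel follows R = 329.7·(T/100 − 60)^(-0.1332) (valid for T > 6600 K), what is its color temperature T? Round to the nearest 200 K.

(t − 60)^(-0.1332) = 188/329.7 = 0.57022.
t − 60 = 0.57022^(1/-0.1332) = 0.57022^(-7.508) = 67.848, so t = 127.848.
T = 100·t = 12785 K → 12800 K to the nearest 200 K.

12800 K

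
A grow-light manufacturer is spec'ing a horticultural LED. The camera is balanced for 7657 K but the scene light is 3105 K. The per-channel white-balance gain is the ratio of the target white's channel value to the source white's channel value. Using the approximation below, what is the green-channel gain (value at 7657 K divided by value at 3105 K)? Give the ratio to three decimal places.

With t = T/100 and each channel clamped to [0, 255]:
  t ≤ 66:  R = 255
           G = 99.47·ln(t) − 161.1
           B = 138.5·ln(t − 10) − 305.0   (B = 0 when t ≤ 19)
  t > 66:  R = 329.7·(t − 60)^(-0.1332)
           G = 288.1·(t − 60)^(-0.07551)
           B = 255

At 3105 K (t = 31.05):
  G = 99.47·ln 31.05 − 161.1 = 99.47·3.4356 − 161.1 = 180.639.
At 7657 K (t = 76.57):
  G = 288.1·(76.57 − 60)^(-0.07551) = 288.1·16.57^(-0.07551) = 288.1·0.80896 = 233.062.
Gain = 233.062 / 180.639 = 1.2902 → 1.290.

1.290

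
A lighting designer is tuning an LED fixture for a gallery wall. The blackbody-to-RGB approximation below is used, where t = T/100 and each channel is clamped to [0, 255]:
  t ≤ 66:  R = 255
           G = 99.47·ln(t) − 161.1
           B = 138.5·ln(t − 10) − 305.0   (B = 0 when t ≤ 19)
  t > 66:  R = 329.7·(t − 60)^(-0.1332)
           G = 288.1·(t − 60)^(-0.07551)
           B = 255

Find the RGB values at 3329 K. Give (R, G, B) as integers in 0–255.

(255, 188, 131)

t = 3329/100 = 33.29; the t ≤ 66 branch applies.
R = 255 by definition for t ≤ 66.
G = 99.47·ln 33.29 − 161.1 = 99.47·3.5053 − 161.1 = 187.568.
B = 138.5·ln(33.29 − 10) − 305.0 = 138.5·ln 23.29 − 305.0 = 138.5·3.1480 − 305.0 = 131.001.
Rounded: (255, 188, 131).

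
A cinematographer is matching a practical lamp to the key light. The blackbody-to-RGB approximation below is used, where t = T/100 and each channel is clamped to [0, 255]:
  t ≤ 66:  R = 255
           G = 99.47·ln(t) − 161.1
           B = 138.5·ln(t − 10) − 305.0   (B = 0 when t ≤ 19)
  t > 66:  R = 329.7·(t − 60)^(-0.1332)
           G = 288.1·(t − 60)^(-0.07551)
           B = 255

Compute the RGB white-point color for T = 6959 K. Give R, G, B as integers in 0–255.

t = 6959/100 = 69.59; the t > 66 branch applies.
R = 329.7·(69.59 − 60)^(-0.1332) = 329.7·9.59^(-0.1332) = 329.7·0.73998 = 243.972.
G = 288.1·(69.59 − 60)^(-0.07551) = 288.1·9.59^(-0.07551) = 288.1·0.84307 = 242.888.
B = 255 by definition for t > 66.
Rounded: (244, 243, 255).

R=244, G=243, B=255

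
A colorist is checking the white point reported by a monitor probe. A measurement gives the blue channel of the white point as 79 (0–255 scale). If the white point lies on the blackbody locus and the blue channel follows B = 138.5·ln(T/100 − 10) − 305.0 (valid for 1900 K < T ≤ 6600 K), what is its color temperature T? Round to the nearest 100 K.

2600 K

ln(t − 10) = (79 + 305.0) / 138.5 = 2.7726.
t − 10 = e^2.7726 = 16.000, so t = 26.000.
T = 100·t = 2600 K → 2600 K to the nearest 100 K.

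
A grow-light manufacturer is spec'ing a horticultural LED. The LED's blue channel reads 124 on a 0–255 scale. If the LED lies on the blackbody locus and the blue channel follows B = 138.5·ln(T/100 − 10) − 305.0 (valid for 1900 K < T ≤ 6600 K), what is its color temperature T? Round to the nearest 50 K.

3200 K

ln(t − 10) = (124 + 305.0) / 138.5 = 3.0975.
t − 10 = e^3.0975 = 22.142, so t = 32.142.
T = 100·t = 3214 K → 3200 K to the nearest 50 K.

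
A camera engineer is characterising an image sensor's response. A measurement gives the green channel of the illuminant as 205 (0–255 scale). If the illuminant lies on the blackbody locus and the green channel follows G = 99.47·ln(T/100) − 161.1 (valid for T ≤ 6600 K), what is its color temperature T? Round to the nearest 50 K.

ln t = (205 + 161.1) / 99.47 = 3.6805.
t = e^3.6805 = 39.666.
T = 100·t = 3967 K → 3950 K to the nearest 50 K.

3950 K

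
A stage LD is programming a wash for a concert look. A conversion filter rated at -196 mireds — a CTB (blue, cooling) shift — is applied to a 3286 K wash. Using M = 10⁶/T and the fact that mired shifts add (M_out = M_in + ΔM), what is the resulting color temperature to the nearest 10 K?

9230 K

M_in = 10⁶/3286 = 304.32 mireds.
M_out = 304.32 + (-196) = 108.32 mireds.
T_out = 10⁶/108.32 = 9231.8 K → 9230 K.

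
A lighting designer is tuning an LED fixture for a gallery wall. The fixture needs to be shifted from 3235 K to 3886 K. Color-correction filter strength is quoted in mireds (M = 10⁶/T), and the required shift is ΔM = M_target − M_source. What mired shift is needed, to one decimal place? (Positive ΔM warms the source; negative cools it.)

M_source = 10⁶/3235 = 309.119; M_target = 10⁶/3886 = 257.334.
ΔM = 257.334 − 309.119 = -51.785 → -51.8 mireds, a cooling shift.

-51.8 mireds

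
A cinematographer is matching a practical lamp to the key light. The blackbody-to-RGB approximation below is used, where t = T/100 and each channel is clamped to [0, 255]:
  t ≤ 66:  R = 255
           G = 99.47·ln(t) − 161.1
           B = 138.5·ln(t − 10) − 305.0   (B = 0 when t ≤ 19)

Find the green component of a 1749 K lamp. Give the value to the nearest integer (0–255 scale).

124

t = 1749/100 = 17.49; the t ≤ 66 branch applies.
G = 99.47·ln 17.49 − 161.1 = 99.47·2.8616 − 161.1 = 123.546.
Rounded: 124.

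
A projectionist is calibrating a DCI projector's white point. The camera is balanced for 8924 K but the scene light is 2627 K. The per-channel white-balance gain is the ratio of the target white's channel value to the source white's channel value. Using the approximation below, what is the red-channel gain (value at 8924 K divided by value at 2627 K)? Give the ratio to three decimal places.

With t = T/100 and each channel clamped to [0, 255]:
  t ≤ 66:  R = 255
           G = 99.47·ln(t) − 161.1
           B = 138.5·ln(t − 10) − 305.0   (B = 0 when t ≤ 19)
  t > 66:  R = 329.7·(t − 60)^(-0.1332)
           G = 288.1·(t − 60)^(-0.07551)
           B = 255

0.825

At 2627 K (t = 26.27):
  R = 255 by definition for t ≤ 66.
At 8924 K (t = 89.24):
  R = 329.7·(89.24 − 60)^(-0.1332) = 329.7·29.24^(-0.1332) = 329.7·0.63787 = 210.306.
Gain = 210.306 / 255.000 = 0.8247 → 0.825.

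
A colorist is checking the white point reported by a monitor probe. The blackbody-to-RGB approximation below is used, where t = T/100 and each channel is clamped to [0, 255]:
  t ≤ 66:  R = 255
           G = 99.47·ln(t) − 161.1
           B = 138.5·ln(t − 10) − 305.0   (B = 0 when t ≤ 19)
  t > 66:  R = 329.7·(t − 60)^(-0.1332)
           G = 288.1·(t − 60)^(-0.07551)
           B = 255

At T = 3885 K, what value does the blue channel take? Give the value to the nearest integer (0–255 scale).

t = 3885/100 = 38.85; the t ≤ 66 branch applies.
B = 138.5·ln(38.85 − 10) − 305.0 = 138.5·ln 28.85 − 305.0 = 138.5·3.3621 − 305.0 = 160.652.
Rounded: 161.

161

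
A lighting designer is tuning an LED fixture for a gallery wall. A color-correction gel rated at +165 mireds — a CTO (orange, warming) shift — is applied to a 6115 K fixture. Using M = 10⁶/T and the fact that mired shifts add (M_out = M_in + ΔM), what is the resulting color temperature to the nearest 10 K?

M_in = 10⁶/6115 = 163.53 mireds.
M_out = 163.53 + (+165) = 328.53 mireds.
T_out = 10⁶/328.53 = 3043.8 K → 3040 K.

3040 K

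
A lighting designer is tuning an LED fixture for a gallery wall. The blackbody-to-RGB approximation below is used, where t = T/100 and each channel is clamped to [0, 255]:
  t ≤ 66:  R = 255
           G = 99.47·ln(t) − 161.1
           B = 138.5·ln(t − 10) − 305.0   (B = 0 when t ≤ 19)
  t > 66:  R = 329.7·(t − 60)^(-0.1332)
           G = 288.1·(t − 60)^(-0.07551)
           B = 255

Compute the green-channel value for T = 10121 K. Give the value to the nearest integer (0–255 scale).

t = 10121/100 = 101.21; the t > 66 branch applies.
G = 288.1·(101.21 − 60)^(-0.07551) = 288.1·41.21^(-0.07551) = 288.1·0.75518 = 217.568.
Rounded: 218.

218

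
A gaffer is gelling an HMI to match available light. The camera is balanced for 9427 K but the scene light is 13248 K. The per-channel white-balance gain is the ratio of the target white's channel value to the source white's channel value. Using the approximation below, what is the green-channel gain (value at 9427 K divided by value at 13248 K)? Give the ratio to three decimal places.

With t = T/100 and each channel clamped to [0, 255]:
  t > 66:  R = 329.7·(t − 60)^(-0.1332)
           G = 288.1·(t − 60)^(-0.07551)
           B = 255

At 13248 K (t = 132.48):
  G = 288.1·(132.48 − 60)^(-0.07551) = 288.1·72.48^(-0.07551) = 288.1·0.72366 = 208.487.
At 9427 K (t = 94.27):
  G = 288.1·(94.27 − 60)^(-0.07551) = 288.1·34.27^(-0.07551) = 288.1·0.76577 = 220.618.
Gain = 220.618 / 208.487 = 1.0582 → 1.058.

1.058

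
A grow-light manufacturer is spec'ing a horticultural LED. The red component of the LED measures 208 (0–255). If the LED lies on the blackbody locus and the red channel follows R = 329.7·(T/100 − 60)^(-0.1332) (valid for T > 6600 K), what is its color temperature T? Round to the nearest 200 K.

(t − 60)^(-0.1332) = 208/329.7 = 0.63088.
t − 60 = 0.63088^(1/-0.1332) = 0.63088^(-7.508) = 31.763, so t = 91.763.
T = 100·t = 9176 K → 9200 K to the nearest 200 K.

9200 K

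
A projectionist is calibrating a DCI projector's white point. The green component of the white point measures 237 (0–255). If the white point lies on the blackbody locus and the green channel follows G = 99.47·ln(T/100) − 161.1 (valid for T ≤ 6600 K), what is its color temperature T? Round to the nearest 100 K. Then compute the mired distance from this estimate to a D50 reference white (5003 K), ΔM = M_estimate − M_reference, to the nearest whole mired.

-18 mireds

ln t = (237 + 161.1) / 99.47 = 4.0022.
t = e^4.0022 = 54.719.
T = 100·t = 5472 K → 5500 K to the nearest 100 K.
M_estimate = 10⁶/5500 = 181.82; M_reference = 10⁶/5003 = 199.88.
ΔM = 181.82 − 199.88 = -18.06 → -18 mireds.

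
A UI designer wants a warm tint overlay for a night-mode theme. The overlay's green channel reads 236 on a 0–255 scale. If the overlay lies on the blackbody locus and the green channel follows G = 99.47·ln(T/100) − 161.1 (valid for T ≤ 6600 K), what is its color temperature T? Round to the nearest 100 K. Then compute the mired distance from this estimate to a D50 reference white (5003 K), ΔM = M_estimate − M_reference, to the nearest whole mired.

ln t = (236 + 161.1) / 99.47 = 3.9922.
t = e^3.9922 = 54.172.
T = 100·t = 5417 K → 5400 K to the nearest 100 K.
M_estimate = 10⁶/5400 = 185.19; M_reference = 10⁶/5003 = 199.88.
ΔM = 185.19 − 199.88 = -14.69 → -15 mireds.

-15 mireds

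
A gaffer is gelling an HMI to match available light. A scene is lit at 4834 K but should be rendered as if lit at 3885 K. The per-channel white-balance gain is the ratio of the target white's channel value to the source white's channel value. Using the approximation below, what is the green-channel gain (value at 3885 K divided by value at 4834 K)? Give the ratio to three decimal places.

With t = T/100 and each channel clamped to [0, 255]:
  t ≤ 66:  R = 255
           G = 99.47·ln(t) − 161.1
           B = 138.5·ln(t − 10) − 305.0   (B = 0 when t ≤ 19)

0.903

At 4834 K (t = 48.34):
  G = 99.47·ln 48.34 − 161.1 = 99.47·3.8783 − 161.1 = 224.670.
At 3885 K (t = 38.85):
  G = 99.47·ln 38.85 − 161.1 = 99.47·3.6597 − 161.1 = 202.931.
Gain = 202.931 / 224.670 = 0.9032 → 0.903.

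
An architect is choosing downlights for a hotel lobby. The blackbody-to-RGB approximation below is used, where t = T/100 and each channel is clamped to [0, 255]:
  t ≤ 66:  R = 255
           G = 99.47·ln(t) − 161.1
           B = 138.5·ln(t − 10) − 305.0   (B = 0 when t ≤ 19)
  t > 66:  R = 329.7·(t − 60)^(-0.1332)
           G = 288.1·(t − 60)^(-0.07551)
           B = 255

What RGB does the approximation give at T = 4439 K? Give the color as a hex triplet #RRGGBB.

t = 4439/100 = 44.39; the t ≤ 66 branch applies.
R = 255 by definition for t ≤ 66.
G = 99.47·ln 44.39 − 161.1 = 99.47·3.7930 − 161.1 = 216.191.
B = 138.5·ln(44.39 − 10) − 305.0 = 138.5·ln 34.39 − 305.0 = 138.5·3.5378 − 305.0 = 184.981.
Rounded: (255, 216, 185).
In hex: #FFD8B9.

#FFD8B9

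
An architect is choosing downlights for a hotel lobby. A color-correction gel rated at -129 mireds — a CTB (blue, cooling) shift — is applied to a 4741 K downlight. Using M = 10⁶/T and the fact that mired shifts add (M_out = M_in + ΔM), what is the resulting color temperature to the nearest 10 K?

M_in = 10⁶/4741 = 210.93 mireds.
M_out = 210.93 + (-129) = 81.93 mireds.
T_out = 10⁶/81.93 = 12206.1 K → 12210 K.

12210 K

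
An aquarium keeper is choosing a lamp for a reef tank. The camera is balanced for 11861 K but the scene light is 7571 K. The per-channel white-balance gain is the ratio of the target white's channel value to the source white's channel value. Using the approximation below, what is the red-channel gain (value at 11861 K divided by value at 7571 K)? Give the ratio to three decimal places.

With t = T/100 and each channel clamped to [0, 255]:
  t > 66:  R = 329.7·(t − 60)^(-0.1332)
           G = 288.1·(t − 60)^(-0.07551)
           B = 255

At 7571 K (t = 75.71):
  R = 329.7·(75.71 − 60)^(-0.1332) = 329.7·15.71^(-0.1332) = 329.7·0.69290 = 228.448.
At 11861 K (t = 118.61):
  R = 329.7·(118.61 − 60)^(-0.1332) = 329.7·58.61^(-0.1332) = 329.7·0.58144 = 191.701.
Gain = 191.701 / 228.448 = 0.8391 → 0.839.

0.839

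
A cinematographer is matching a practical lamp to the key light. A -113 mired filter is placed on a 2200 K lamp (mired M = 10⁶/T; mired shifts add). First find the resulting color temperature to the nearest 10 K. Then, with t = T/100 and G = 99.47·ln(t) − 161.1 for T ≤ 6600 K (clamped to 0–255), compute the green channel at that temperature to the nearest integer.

175

M_in = 10⁶/2200 = 454.55; M_out = 454.55 + (-113) = 341.55.
T_out = 10⁶/341.55 = 2927.9 K → 2930 K; t = 29.3.
G = 99.47·ln 29.3 − 161.1 = 99.47·3.3776 − 161.1 = 174.869.
Rounded: 175.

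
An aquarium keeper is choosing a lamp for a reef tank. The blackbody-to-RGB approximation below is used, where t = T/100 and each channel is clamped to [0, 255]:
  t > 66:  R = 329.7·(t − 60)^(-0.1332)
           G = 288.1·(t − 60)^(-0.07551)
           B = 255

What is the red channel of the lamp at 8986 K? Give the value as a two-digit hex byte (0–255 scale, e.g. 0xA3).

0xD2

t = 8986/100 = 89.86; the t > 66 branch applies.
R = 329.7·(89.86 − 60)^(-0.1332) = 329.7·29.86^(-0.1332) = 329.7·0.63609 = 209.719.
Rounded: 210; in hex, 0xD2.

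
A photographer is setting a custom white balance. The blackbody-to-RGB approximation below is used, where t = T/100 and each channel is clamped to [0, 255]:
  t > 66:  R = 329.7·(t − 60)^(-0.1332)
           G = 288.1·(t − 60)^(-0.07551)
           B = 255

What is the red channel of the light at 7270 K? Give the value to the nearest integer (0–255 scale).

t = 7270/100 = 72.7; the t > 66 branch applies.
R = 329.7·(72.7 − 60)^(-0.1332) = 329.7·12.7^(-0.1332) = 329.7·0.71281 = 235.013.
Rounded: 235.

235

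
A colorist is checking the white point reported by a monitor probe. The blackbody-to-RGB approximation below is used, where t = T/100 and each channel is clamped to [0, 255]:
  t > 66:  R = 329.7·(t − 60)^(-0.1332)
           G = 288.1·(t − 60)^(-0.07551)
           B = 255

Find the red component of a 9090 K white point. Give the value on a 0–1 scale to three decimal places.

t = 9090/100 = 90.9; the t > 66 branch applies.
R = 329.7·(90.9 − 60)^(-0.1332) = 329.7·30.9^(-0.1332) = 329.7·0.63320 = 208.764.
On a 0–1 scale: 208.764/255 = 0.8187 → 0.819.

0.819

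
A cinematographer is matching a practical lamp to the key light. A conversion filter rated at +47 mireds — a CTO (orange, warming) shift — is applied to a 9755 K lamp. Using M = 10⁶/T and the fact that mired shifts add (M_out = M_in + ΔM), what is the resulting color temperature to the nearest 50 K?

6700 K

M_in = 10⁶/9755 = 102.51 mireds.
M_out = 102.51 + (+47) = 149.51 mireds.
T_out = 10⁶/149.51 = 6688.4 K → 6700 K.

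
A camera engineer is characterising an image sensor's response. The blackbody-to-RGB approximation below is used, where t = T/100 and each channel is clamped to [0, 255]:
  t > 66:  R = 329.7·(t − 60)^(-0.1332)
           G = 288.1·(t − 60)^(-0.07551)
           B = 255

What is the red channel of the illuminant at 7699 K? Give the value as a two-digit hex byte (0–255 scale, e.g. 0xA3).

t = 7699/100 = 76.99; the t > 66 branch applies.
R = 329.7·(76.99 − 60)^(-0.1332) = 329.7·16.99^(-0.1332) = 329.7·0.68571 = 226.077.
Rounded: 226; in hex, 0xE2.

0xE2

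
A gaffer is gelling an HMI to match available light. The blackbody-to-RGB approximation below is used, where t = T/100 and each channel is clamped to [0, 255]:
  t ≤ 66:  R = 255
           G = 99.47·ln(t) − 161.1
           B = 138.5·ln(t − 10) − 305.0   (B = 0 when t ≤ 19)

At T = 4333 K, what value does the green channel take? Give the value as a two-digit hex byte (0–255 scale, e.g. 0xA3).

0xD6

t = 4333/100 = 43.33; the t ≤ 66 branch applies.
G = 99.47·ln 43.33 − 161.1 = 99.47·3.7688 − 161.1 = 213.787.
Rounded: 214; in hex, 0xD6.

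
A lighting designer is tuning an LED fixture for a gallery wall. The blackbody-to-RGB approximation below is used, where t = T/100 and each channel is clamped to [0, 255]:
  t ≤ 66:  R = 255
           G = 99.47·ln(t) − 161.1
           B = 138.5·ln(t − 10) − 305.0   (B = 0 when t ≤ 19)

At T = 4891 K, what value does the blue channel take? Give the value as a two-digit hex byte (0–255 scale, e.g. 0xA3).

0xCA

t = 4891/100 = 48.91; the t ≤ 66 branch applies.
B = 138.5·ln(48.91 − 10) − 305.0 = 138.5·ln 38.91 − 305.0 = 138.5·3.6613 − 305.0 = 202.083.
Rounded: 202; in hex, 0xCA.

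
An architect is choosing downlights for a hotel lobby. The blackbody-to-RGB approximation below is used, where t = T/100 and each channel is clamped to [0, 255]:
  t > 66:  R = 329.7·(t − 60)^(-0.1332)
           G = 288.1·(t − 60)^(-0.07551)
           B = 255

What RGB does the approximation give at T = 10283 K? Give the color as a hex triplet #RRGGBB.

t = 10283/100 = 102.83; the t > 66 branch applies.
R = 329.7·(102.83 − 60)^(-0.1332) = 329.7·42.83^(-0.1332) = 329.7·0.60625 = 199.880.
G = 288.1·(102.83 − 60)^(-0.07551) = 288.1·42.83^(-0.07551) = 288.1·0.75299 = 216.935.
B = 255 by definition for t > 66.
Rounded: (200, 217, 255).
In hex: #C8D9FF.

#C8D9FF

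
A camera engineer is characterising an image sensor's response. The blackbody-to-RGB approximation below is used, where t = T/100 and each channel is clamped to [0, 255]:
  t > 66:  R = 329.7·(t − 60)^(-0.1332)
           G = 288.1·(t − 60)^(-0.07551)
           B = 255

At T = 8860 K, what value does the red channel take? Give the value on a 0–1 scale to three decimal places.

t = 8860/100 = 88.6; the t > 66 branch applies.
R = 329.7·(88.6 − 60)^(-0.1332) = 329.7·28.6^(-0.1332) = 329.7·0.63975 = 210.926.
On a 0–1 scale: 210.926/255 = 0.8272 → 0.827.

0.827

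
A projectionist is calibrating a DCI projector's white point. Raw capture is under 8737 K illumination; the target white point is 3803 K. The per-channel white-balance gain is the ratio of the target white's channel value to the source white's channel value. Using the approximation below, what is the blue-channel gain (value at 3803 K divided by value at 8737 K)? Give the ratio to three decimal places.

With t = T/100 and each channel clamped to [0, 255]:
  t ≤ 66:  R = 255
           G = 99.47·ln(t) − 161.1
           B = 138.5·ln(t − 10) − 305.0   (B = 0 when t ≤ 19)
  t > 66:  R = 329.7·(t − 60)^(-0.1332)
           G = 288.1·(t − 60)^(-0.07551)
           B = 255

At 8737 K (t = 87.37):
  B = 255 by definition for t > 66.
At 3803 K (t = 38.03):
  B = 138.5·ln(38.03 − 10) − 305.0 = 138.5·ln 28.03 − 305.0 = 138.5·3.3333 − 305.0 = 156.659.
Gain = 156.659 / 255.000 = 0.6143 → 0.614.

0.614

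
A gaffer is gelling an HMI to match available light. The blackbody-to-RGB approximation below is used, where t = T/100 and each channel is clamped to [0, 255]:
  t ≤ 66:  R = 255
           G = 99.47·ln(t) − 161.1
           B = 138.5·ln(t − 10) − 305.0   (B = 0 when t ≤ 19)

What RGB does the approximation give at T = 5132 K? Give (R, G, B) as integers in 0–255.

t = 5132/100 = 51.32; the t ≤ 66 branch applies.
R = 255 by definition for t ≤ 66.
G = 99.47·ln 51.32 − 161.1 = 99.47·3.9381 − 161.1 = 230.621.
B = 138.5·ln(51.32 − 10) − 305.0 = 138.5·ln 41.32 − 305.0 = 138.5·3.7213 − 305.0 = 210.407.
Rounded: (255, 231, 210).

(255, 231, 210)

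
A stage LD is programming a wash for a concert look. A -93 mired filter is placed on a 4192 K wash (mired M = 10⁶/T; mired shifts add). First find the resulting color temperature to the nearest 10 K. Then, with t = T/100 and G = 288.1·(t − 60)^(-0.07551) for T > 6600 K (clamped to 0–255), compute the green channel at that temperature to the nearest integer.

245

M_in = 10⁶/4192 = 238.55; M_out = 238.55 + (-93) = 145.55.
T_out = 10⁶/145.55 = 6870.5 K → 6870 K; t = 68.7.
G = 288.1·(68.7 − 60)^(-0.07551) = 288.1·8.7^(-0.07551) = 288.1·0.84929 = 244.681.
Rounded: 245.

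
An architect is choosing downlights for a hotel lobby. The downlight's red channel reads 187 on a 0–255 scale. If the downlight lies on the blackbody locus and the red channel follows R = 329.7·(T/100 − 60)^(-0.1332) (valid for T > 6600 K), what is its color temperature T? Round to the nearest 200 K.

(t − 60)^(-0.1332) = 187/329.7 = 0.56718.
t − 60 = 0.56718^(1/-0.1332) = 0.56718^(-7.508) = 70.620, so t = 130.620.
T = 100·t = 13062 K → 13000 K to the nearest 200 K.

13000 K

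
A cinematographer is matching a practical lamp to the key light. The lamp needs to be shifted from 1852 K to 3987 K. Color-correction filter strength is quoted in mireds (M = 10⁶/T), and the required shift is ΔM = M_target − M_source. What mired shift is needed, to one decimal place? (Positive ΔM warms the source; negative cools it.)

M_source = 10⁶/1852 = 539.957; M_target = 10⁶/3987 = 250.815.
ΔM = 250.815 − 539.957 = -289.142 → -289.1 mireds, a cooling shift.

-289.1 mireds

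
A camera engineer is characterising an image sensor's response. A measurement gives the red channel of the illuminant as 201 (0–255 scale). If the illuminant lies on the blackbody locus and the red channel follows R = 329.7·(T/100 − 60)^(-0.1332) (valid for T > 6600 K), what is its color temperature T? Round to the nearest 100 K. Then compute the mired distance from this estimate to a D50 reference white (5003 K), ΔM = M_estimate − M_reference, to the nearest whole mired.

-101 mireds

(t − 60)^(-0.1332) = 201/329.7 = 0.60965.
t − 60 = 0.60965^(1/-0.1332) = 0.60965^(-7.508) = 41.071, so t = 101.071.
T = 100·t = 10107 K → 10100 K to the nearest 100 K.
M_estimate = 10⁶/10100 = 99.01; M_reference = 10⁶/5003 = 199.88.
ΔM = 99.01 − 199.88 = -100.87 → -101 mireds.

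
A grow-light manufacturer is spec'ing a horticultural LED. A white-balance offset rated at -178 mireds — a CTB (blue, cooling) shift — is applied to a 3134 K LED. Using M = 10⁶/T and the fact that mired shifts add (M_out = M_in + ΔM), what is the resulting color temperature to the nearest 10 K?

M_in = 10⁶/3134 = 319.08 mireds.
M_out = 319.08 + (-178) = 141.08 mireds.
T_out = 10⁶/141.08 = 7088.1 K → 7090 K.

7090 K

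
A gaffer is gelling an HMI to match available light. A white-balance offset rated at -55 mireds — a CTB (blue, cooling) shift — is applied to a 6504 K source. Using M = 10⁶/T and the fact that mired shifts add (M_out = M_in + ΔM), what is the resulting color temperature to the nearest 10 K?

M_in = 10⁶/6504 = 153.75 mireds.
M_out = 153.75 + (-55) = 98.75 mireds.
T_out = 10⁶/98.75 = 10126.4 K → 10130 K.

10130 K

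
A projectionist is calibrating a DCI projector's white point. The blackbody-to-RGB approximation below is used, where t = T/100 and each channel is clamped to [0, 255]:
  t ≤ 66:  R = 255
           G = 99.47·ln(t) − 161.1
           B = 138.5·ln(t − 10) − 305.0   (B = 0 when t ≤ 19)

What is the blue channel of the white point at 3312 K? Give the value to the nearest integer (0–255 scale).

130

t = 3312/100 = 33.12; the t ≤ 66 branch applies.
B = 138.5·ln(33.12 − 10) − 305.0 = 138.5·ln 23.12 − 305.0 = 138.5·3.1407 − 305.0 = 129.987.
Rounded: 130.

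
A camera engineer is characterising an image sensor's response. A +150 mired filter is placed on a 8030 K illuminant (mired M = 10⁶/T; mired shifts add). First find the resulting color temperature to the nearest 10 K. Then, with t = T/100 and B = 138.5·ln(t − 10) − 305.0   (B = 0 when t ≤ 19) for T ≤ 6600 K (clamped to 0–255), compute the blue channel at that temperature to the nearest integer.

148

M_in = 10⁶/8030 = 124.53; M_out = 124.53 + (+150) = 274.53.
T_out = 10⁶/274.53 = 3642.5 K → 3640 K; t = 36.4.
B = 138.5·ln(36.4 − 10) − 305.0 = 138.5·ln 26.4 − 305.0 = 138.5·3.2734 − 305.0 = 148.361.
Rounded: 148.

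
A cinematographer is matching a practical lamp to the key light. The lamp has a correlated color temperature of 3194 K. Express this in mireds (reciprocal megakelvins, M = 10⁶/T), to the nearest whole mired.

313 mireds

M = 10⁶ / 3194 = 313.087 → 313 mireds.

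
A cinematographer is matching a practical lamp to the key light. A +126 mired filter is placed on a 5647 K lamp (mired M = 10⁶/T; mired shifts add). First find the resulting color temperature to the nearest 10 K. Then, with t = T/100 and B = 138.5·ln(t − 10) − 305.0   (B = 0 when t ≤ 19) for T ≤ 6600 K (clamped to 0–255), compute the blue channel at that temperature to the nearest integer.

129

M_in = 10⁶/5647 = 177.09; M_out = 177.09 + (+126) = 303.09.
T_out = 10⁶/303.09 = 3299.4 K → 3300 K; t = 33.
B = 138.5·ln(33 − 10) − 305.0 = 138.5·ln 23 − 305.0 = 138.5·3.1355 − 305.0 = 129.266.
Rounded: 129.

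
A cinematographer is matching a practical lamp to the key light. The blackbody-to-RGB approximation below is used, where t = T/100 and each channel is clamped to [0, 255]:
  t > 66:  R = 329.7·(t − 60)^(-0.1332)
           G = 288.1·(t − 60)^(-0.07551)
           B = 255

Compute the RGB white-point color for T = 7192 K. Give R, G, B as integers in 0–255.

R=237, G=239, B=255

t = 7192/100 = 71.92; the t > 66 branch applies.
R = 329.7·(71.92 − 60)^(-0.1332) = 329.7·11.92^(-0.1332) = 329.7·0.71885 = 237.006.
G = 288.1·(71.92 − 60)^(-0.07551) = 288.1·11.92^(-0.07551) = 288.1·0.82934 = 238.932.
B = 255 by definition for t > 66.
Rounded: (237, 239, 255).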